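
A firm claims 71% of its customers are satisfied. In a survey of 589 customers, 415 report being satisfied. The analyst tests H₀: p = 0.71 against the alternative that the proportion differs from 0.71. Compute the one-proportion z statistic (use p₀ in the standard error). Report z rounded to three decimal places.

p̂ = 415/589 ≈ 0.70458.
Standard error under H₀: √(0.71×0.29/589) = 0.01870.
z = (0.70458 − 0.71)/0.01870 = -0.00542/0.01870 = -0.290.
Two-sided p-value ≈ 2·Φ(−0.290) = 0.7721.

z = -0.290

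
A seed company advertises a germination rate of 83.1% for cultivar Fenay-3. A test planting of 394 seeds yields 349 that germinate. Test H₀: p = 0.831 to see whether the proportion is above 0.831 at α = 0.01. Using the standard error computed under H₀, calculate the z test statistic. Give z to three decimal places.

p̂ = 349/394 = 0.88579.
SE = √(p₀(1−p₀)/n) = √(0.14044/394) = 0.01888.
z = (0.88579 − 0.831)/0.01888 = 0.05479/0.01888 = 2.902.
p-value = P(Z > 2.902) ≈ 0.0019. With α = 0.01, reject H₀.

z = 2.902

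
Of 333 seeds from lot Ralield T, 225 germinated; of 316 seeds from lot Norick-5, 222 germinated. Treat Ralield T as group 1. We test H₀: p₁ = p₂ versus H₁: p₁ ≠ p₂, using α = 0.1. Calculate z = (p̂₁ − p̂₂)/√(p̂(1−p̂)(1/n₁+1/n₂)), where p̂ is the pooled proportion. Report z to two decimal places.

z = -0.74

p̂₁ = 225/333 = 0.6757, p̂₂ = 222/316 = 0.7025.
Pooled p̂ = (225+222)/(333+316) = 447/649 = 0.6888.
SE = √(0.214373 × 0.00616756) = 0.0364.
z = (0.6757 − 0.7025)/0.0364 = -0.0268/0.0364 = -0.74.
Two-sided p-value ≈ 2·Φ(−0.739) = 0.4602, so at α = 0.1 we fail to reject H₀.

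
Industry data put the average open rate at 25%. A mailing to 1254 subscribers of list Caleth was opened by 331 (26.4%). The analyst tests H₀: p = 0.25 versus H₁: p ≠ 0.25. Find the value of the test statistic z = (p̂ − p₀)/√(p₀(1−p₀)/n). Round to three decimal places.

p̂ = 331/1254 ≈ 0.26396.
SE = √(p₀(1−p₀)/n) = √(0.1875/1254) = 0.01223.
z = (0.26396 − 0.25)/0.01223 = 0.01396/0.01223 = 1.141.
p-value = 2·P(Z > 1.141) ≈ 0.2538.

z = 1.141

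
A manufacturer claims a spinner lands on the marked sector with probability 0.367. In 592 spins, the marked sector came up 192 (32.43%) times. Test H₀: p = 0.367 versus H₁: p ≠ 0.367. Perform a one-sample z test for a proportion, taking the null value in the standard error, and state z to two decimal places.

p̂ = 192/592 = 0.32432.
Under H₀, SE = √(0.367·0.633/592) = √(0.000392417) = 0.01981.
z = (0.32432 − 0.367)/0.01981 = -0.04268/0.01981 = -2.15.

z = -2.15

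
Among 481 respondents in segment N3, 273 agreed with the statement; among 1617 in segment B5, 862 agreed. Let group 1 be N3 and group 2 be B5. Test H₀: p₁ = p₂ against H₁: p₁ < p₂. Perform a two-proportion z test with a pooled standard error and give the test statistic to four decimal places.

p̂₁ = 273/481 ≈ 0.567568, p̂₂ = 862/1617 ≈ 0.533086.
Pooled p̂ = (273+862)/(481+1617) = 1135/2098 = 0.540991.
SE = √(0.24832 × 0.00269743) = 0.025881.
z = (0.567568 − 0.533086)/0.025881 = 0.034482/0.025881 = 1.3323.
p-value = P(Z < 1.332) ≈ 0.9086.

z = 1.3323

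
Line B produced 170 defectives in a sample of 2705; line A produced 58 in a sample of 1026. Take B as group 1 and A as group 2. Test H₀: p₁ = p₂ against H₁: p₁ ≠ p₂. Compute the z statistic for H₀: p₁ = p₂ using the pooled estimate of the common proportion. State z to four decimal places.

p̂₁ = 170/2705 ≈ 0.0628466, p̂₂ = 58/1026 ≈ 0.0565302.
Pooled p̂ = (170+58)/(2705+1026) = 228/3731 = 0.0611096.
SE = √(p̂(1−p̂)(1/n₁+1/n₂)) = √(0.0611096·0.9388904·0.00134434) = √(7.71321e-05) = 0.0087825.
z = (0.0628466 − 0.0565302)/0.0087825 = 0.0063164/0.0087825 = 0.7192.

z = 0.7192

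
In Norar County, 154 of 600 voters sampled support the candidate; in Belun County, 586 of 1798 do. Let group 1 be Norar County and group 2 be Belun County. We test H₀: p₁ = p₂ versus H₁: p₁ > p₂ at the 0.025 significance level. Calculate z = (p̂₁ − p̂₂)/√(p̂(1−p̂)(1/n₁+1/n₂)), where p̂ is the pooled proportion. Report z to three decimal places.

z = -3.180

p̂₁ = 154/600 = 0.25667, p̂₂ = 586/1798 = 0.32592.
Pooled p̂ = (154+586)/(600+1798) = 740/2398 = 0.30859.
SE = √(p̂(1−p̂)(1/n₁+1/n₂)) = √(0.30859·0.69141·0.00222284) = √(0.000474271) = 0.02178.
z = (0.25667 − 0.32592)/0.02178 = -0.06925/0.02178 = -3.180.
p-value = P(Z > -3.180) ≈ 0.9993. With α = 0.025, fail to reject H₀.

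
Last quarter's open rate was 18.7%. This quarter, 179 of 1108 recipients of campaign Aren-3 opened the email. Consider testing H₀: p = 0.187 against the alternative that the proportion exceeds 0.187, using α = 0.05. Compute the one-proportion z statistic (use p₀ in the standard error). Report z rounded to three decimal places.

p̂ = 179/1108 = 0.161552.
Standard error under H₀: √(0.187×0.813/1108) = 0.011714.
z = (0.161552 − 0.187)/0.011714 = -0.025448/0.011714 = -2.172.
p-value = P(Z > -2.172) ≈ 0.9851, so at α = 0.05 we fail to reject H₀.

z = -2.172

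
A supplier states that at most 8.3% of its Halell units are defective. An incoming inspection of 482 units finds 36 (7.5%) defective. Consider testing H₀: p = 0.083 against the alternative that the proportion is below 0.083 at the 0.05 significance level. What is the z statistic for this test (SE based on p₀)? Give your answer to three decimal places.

z = -0.661

p̂ = 36/482 ≈ 0.07469.
Standard error under H₀: √(0.083×0.917/482) = 0.01257.
z = (0.07469 − 0.083)/0.01257 = -0.00831/0.01257 = -0.661.
p-value = P(Z < -0.661) ≈ 0.2542. With α = 0.05, fail to reject H₀.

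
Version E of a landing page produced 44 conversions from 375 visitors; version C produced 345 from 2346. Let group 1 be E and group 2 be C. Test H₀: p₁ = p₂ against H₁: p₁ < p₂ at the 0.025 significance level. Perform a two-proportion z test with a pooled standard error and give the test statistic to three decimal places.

z = -1.527

p̂₁ = 44/375 = 0.11733, p̂₂ = 345/2346 = 0.14706.
Pooled p̂ = (44+345)/(375+2346) = 389/2721 = 0.14296.
SE = √(0.122524 × 0.00309292) = 0.01947.
z = (0.11733 − 0.14706)/0.01947 = -0.02973/0.01947 = -1.527.
p-value = P(Z < -1.527) ≈ 0.0634, so at α = 0.025 we fail to reject H₀.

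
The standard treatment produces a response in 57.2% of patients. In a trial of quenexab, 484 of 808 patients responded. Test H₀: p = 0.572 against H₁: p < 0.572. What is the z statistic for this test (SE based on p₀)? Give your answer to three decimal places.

p̂ = 484/808 ≈ 0.599010.
SE = √(p₀(1−p₀)/n) = √(0.24482/808) = 0.017407.
z = (0.599010 − 0.572)/0.017407 = 0.027010/0.017407 = 1.552.

z = 1.552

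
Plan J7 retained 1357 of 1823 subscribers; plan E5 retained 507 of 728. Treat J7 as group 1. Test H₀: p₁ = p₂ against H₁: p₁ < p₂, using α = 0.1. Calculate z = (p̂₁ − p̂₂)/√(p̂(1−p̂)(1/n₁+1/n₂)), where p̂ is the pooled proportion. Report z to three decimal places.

z = 2.465

p̂₁ = 1357/1823 ≈ 0.74438, p̂₂ = 507/728 ≈ 0.69643.
Pooled p̂ = (1357+507)/(1823+728) = 1864/2551 = 0.73069.
SE = √(p̂(1−p̂)(1/n₁+1/n₂)) = √(0.73069·0.26931·0.00192217) = √(0.000378246) = 0.01945.
z = (0.74438 − 0.69643)/0.01945 = 0.04795/0.01945 = 2.465.
p-value = P(Z < 2.465) ≈ 0.9932, so at α = 0.1 we fail to reject H₀.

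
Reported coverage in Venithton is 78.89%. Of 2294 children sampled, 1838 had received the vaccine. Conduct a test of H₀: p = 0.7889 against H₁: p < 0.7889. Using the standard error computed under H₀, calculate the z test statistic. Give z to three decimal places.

z = 1.446

p̂ = 1838/2294 ≈ 0.80122.
SE = √(p₀(1−p₀)/n) = √(0.16654/2294) = 0.00852.
z = (0.80122 − 0.7889)/0.00852 = 0.01232/0.00852 = 1.446.
p-value = P(Z < 1.446) ≈ 0.9259.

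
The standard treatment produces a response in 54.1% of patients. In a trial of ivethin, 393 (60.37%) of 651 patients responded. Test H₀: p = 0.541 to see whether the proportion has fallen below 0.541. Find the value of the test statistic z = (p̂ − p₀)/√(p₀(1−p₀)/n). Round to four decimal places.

z = 3.2097

p̂ = 393/651 = 0.6036866.
Under H₀, SE = √(0.541·0.459/651) = √(0.000381442) = 0.0195306.
z = (0.6036866 − 0.541)/0.0195306 = 0.0626866/0.0195306 = 3.2097.
p-value = P(Z < 3.210) ≈ 0.9993.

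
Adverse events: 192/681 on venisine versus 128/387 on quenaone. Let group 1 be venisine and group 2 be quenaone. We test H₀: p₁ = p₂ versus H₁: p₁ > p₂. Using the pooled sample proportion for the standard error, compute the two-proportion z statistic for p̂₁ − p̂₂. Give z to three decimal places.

z = -1.674

p̂₁ = 192/681 ≈ 0.28194, p̂₂ = 128/387 ≈ 0.33075.
Pooled p̂ = (192+128)/(681+387) = 320/1068 = 0.29963.
SE = √(0.20985 × 0.00405241) = 0.02916.
z = (0.28194 − 0.33075)/0.02916 = -0.04881/0.02916 = -1.674.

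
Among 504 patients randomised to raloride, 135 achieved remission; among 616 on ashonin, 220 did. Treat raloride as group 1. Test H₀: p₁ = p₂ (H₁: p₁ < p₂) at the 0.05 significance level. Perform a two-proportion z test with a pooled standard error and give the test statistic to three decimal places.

z = -3.195

p̂₁ = 135/504 = 0.267857, p̂₂ = 220/616 = 0.357143.
Pooled p̂ = (135+220)/(504+616) = 355/1120 = 0.316964.
SE = √(0.216498 × 0.0036075) = 0.027947.
z = (0.267857 − 0.357143)/0.027947 = -0.089286/0.027947 = -3.195.
p-value = P(Z < -3.195) ≈ 0.0007, so at α = 0.05 we reject H₀.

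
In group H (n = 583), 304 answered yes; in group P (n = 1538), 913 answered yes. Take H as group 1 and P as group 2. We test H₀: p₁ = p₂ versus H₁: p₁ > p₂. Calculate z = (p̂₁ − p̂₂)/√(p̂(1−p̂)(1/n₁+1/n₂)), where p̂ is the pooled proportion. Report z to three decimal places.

z = -3.001

p̂₁ = 304/583 = 0.521441, p̂₂ = 913/1538 = 0.593628.
Pooled p̂ = (304+913)/(583+1538) = 1217/2121 = 0.573786.
SE = √(p̂(1−p̂)(1/n₁+1/n₂)) = √(0.573786·0.426214·0.00236546) = √(0.000578487) = 0.024052.
z = (0.521441 − 0.593628)/0.024052 = -0.072187/0.024052 = -3.001.
p-value = P(Z > -3.001) ≈ 0.9987.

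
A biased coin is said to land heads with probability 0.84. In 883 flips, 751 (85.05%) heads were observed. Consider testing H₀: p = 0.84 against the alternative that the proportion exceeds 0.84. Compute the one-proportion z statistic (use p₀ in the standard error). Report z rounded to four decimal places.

z = 0.8519

p̂ = 751/883 = 0.850510.
Under H₀, SE = √(0.84·0.16/883) = √(0.000152208) = 0.012337.
z = (0.850510 − 0.84)/0.012337 = 0.010510/0.012337 = 0.8519.
p-value = P(Z > 0.852) ≈ 0.1971.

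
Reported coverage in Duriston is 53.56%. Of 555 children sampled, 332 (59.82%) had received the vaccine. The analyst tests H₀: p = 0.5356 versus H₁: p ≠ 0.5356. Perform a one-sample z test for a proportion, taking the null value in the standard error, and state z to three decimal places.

z = 2.957

p̂ = 332/555 = 0.59820.
SE = √(p₀(1−p₀)/n) = √(0.24873/555) = 0.02117.
z = (0.59820 − 0.5356)/0.02117 = 0.06260/0.02117 = 2.957.
p-value = 2·P(Z > 2.957) ≈ 0.0031.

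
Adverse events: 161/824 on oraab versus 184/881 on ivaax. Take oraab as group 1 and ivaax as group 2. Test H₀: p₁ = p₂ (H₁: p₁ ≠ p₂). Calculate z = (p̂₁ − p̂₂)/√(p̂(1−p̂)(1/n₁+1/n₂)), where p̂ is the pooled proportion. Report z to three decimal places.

z = -0.692

p̂₁ = 161/824 = 0.195388, p̂₂ = 184/881 = 0.208854.
Pooled p̂ = (161+184)/(824+881) = 345/1705 = 0.202346.
SE = √(p̂(1−p̂)(1/n₁+1/n₂)) = √(0.202346·0.797654·0.00234867) = √(0.00037908) = 0.019470.
z = (0.195388 − 0.208854)/0.019470 = -0.013466/0.019470 = -0.692.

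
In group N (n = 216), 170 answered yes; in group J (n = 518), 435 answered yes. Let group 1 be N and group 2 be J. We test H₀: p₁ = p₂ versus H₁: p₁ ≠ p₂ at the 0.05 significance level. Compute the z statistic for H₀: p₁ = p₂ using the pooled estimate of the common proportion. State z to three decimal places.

z = -1.711

p̂₁ = 170/216 ≈ 0.787037, p̂₂ = 435/518 ≈ 0.839768.
Pooled p̂ = (170+435)/(216+518) = 605/734 = 0.824251.
SE = √(p̂(1−p̂)(1/n₁+1/n₂)) = √(0.824251·0.175749·0.00656013) = √(0.00095031) = 0.030827.
z = (0.787037 − 0.839768)/0.030827 = -0.052731/0.030827 = -1.711.
p-value = 2·P(Z > 1.711) ≈ 0.0872, so at α = 0.05 we fail to reject H₀.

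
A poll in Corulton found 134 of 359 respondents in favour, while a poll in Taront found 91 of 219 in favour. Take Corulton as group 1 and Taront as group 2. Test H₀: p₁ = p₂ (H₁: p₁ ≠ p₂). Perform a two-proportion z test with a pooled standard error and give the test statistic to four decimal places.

p̂₁ = 134/359 = 0.373259, p̂₂ = 91/219 = 0.415525.
Pooled p̂ = (134+91)/(359+219) = 225/578 = 0.389273.
SE = √(0.23774 × 0.00735173) = 0.041807.
z = (0.373259 − 0.415525)/0.041807 = -0.042266/0.041807 = -1.0110.
Two-sided p-value ≈ 2·Φ(−1.011) = 0.3120.

z = -1.0110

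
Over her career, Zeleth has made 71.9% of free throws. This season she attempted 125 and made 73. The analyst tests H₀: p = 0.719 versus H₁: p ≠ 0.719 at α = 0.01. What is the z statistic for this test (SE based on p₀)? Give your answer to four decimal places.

z = -3.3579

p̂ = 73/125 = 0.5840000.
SE = √(p₀(1−p₀)/n) = √(0.20204/125) = 0.0402034.
z = (0.5840000 − 0.719)/0.0402034 = -0.1350000/0.0402034 = -3.3579.
Two-sided p-value ≈ 2·Φ(−3.358) = 0.0008, so at α = 0.01 we reject H₀.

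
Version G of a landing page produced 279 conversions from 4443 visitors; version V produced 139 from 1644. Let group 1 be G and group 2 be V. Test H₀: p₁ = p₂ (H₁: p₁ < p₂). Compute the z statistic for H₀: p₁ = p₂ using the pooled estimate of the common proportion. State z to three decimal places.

z = -2.980

p̂₁ = 279/4443 = 0.062795, p̂₂ = 139/1644 = 0.084550.
Pooled p̂ = (279+139)/(4443+1644) = 418/6087 = 0.068671.
SE = √(0.0639552 × 0.000833346) = 0.007300.
z = (0.062795 − 0.084550)/0.007300 = -0.021755/0.007300 = -2.980.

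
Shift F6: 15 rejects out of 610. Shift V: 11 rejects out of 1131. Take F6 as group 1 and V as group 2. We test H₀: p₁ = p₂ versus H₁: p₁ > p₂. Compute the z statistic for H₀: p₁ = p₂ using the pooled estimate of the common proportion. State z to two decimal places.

z = 2.44

p̂₁ = 15/610 = 0.0246, p̂₂ = 11/1131 = 0.0097.
Pooled p̂ = (15+11)/(610+1131) = 26/1741 = 0.0149.
SE = √(p̂(1−p̂)(1/n₁+1/n₂)) = √(0.0149·0.9851·0.00252352) = √(3.71233e-05) = 0.0061.
z = (0.0246 − 0.0097)/0.0061 = 0.0149/0.0061 = 2.44.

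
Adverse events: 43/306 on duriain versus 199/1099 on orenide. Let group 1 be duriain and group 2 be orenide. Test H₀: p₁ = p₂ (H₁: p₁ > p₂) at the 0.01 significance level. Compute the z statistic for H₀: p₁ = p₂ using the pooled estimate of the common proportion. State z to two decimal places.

p̂₁ = 43/306 ≈ 0.1405, p̂₂ = 199/1099 ≈ 0.1811.
Pooled p̂ = (43+199)/(306+1099) = 242/1405 = 0.1722.
SE = √(p̂(1−p̂)(1/n₁+1/n₂)) = √(0.1722·0.8278·0.00417789) = √(0.000595662) = 0.0244.
z = (0.1405 − 0.1811)/0.0244 = -0.0406/0.0244 = -1.66.
p-value = P(Z > -1.661) ≈ 0.9517; since p > α = 0.01, fail to reject H₀.

z = -1.66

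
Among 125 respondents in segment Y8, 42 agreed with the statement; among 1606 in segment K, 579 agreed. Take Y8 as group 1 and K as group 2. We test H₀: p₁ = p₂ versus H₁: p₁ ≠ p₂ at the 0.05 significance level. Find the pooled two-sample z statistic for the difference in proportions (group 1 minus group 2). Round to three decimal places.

p̂₁ = 42/125 = 0.33600, p̂₂ = 579/1606 = 0.36052.
Pooled p̂ = (42+579)/(125+1606) = 621/1731 = 0.35875.
SE = √(0.230049 × 0.00862267) = 0.04454.
z = (0.33600 − 0.36052)/0.04454 = -0.02452/0.04454 = -0.551.
Two-sided p-value ≈ 2·Φ(−0.551) = 0.5819; since p > α = 0.05, fail to reject H₀.

z = -0.551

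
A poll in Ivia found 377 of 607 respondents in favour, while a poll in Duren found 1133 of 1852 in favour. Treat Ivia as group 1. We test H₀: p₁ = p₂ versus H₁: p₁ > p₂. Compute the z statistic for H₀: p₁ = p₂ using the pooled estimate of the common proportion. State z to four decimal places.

p̂₁ = 377/607 = 0.621087, p̂₂ = 1133/1852 = 0.611771.
Pooled p̂ = (377+1133)/(607+1852) = 1510/2459 = 0.614071.
SE = √(p̂(1−p̂)(1/n₁+1/n₂)) = √(0.614071·0.385929·0.0021874) = √(0.000518388) = 0.022768.
z = (0.621087 − 0.611771)/0.022768 = 0.009316/0.022768 = 0.4092.
p-value = P(Z > 0.409) ≈ 0.3412.

z = 0.4092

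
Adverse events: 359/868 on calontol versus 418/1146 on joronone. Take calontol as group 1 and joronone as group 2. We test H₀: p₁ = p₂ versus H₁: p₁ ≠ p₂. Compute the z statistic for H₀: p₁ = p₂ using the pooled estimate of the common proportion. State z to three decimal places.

z = 2.230

p̂₁ = 359/868 ≈ 0.41359, p̂₂ = 418/1146 ≈ 0.36475.
Pooled p̂ = (359+418)/(868+1146) = 777/2014 = 0.38580.
SE = √(0.236958 × 0.00202467) = 0.02190.
z = (0.41359 − 0.36475)/0.02190 = 0.04884/0.02190 = 2.230.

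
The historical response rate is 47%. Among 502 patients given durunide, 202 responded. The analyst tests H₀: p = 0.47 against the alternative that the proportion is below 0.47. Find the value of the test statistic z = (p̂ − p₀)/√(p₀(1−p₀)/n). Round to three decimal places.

p̂ = 202/502 ≈ 0.40239.
SE = √(p₀(1−p₀)/n) = √(0.2491/502) = 0.02228.
z = (0.40239 − 0.47)/0.02228 = -0.06761/0.02228 = -3.035.
p-value = P(Z < -3.035) ≈ 0.0012.

z = -3.035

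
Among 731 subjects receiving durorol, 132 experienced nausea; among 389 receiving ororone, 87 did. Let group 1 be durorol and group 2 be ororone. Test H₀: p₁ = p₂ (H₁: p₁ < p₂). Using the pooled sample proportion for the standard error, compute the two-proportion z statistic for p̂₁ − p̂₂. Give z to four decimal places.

p̂₁ = 132/731 = 0.1805746, p̂₂ = 87/389 = 0.2236504.
Pooled p̂ = (132+87)/(731+389) = 219/1120 = 0.1955357.
SE = √(p̂(1−p̂)(1/n₁+1/n₂)) = √(0.1955357·0.8044643·0.00393868) = √(0.000619561) = 0.0248910.
z = (0.1805746 − 0.2236504)/0.0248910 = -0.0430758/0.0248910 = -1.7306.

z = -1.7306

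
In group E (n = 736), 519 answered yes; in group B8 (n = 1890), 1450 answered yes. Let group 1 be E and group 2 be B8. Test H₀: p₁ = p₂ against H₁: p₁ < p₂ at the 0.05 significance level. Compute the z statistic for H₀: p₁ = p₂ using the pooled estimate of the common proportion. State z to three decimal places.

z = -3.296

p̂₁ = 519/736 = 0.70516, p̂₂ = 1450/1890 = 0.76720.
Pooled p̂ = (519+1450)/(736+1890) = 1969/2626 = 0.74981.
SE = √(p̂(1−p̂)(1/n₁+1/n₂)) = √(0.74981·0.25019·0.0018878) = √(0.000354141) = 0.01882.
z = (0.70516 − 0.76720)/0.01882 = -0.06204/0.01882 = -3.296.
p-value = P(Z < -3.296) ≈ 0.0005. With α = 0.05, reject H₀.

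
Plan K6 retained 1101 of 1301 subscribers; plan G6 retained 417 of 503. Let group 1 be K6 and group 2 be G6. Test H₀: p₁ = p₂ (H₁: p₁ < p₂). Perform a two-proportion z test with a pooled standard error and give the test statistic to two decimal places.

p̂₁ = 1101/1301 ≈ 0.8463, p̂₂ = 417/503 ≈ 0.8290.
Pooled p̂ = (1101+417)/(1301+503) = 1518/1804 = 0.8415.
SE = √(0.133403 × 0.00275671) = 0.0192.
z = (0.8463 − 0.8290)/0.0192 = 0.0173/0.0192 = 0.90.
p-value = P(Z < 0.899) ≈ 0.8158.

z = 0.90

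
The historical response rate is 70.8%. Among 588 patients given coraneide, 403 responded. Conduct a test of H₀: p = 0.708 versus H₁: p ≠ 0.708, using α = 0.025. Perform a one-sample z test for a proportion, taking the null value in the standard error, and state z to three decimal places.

p̂ = 403/588 = 0.68537.
Under H₀, SE = √(0.708·0.292/588) = √(0.000351592) = 0.01875.
z = (0.68537 − 0.708)/0.01875 = -0.02263/0.01875 = -1.207.
Two-sided p-value ≈ 2·Φ(−1.207) = 0.2276, so at α = 0.025 we fail to reject H₀.

z = -1.207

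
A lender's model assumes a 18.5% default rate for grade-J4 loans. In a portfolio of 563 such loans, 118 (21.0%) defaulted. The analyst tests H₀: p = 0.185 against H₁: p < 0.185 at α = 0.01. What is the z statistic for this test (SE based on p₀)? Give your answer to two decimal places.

p̂ = 118/563 = 0.2096.
SE = √(p₀(1−p₀)/n) = √(0.15077/563) = 0.0164.
z = (0.2096 − 0.185)/0.0164 = 0.0246/0.0164 = 1.50.
p-value = P(Z < 1.503) ≈ 0.9335; since p > α = 0.01, fail to reject H₀.

z = 1.50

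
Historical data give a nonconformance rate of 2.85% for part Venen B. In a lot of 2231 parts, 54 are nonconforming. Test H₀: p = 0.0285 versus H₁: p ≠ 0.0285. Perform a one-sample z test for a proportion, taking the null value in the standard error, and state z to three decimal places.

z = -1.219

p̂ = 54/2231 = 0.024204.
SE = √(p₀(1−p₀)/n) = √(0.027688/2231) = 0.003523.
z = (0.024204 − 0.0285)/0.003523 = -0.004296/0.003523 = -1.219.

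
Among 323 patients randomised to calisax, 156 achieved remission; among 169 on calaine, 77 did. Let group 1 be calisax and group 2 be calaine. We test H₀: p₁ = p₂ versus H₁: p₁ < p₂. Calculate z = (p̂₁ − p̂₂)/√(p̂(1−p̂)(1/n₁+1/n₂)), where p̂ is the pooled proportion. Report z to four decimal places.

p̂₁ = 156/323 ≈ 0.482972, p̂₂ = 77/169 ≈ 0.455621.
Pooled p̂ = (156+77)/(323+169) = 233/492 = 0.473577.
SE = √(0.249302 × 0.00901313) = 0.047402.
z = (0.482972 − 0.455621)/0.047402 = 0.027351/0.047402 = 0.5770.

z = 0.5770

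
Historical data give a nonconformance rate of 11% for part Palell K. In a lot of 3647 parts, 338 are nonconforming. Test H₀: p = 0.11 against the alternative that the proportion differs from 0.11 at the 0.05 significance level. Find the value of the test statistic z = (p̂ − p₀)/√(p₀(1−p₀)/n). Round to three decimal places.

z = -3.343

p̂ = 338/3647 ≈ 0.092679.
Standard error under H₀: √(0.11×0.89/3647) = 0.005181.
z = (0.092679 − 0.11)/0.005181 = -0.017321/0.005181 = -3.343.
p-value = 2·P(Z > 3.343) ≈ 0.0008, so at α = 0.05 we reject H₀.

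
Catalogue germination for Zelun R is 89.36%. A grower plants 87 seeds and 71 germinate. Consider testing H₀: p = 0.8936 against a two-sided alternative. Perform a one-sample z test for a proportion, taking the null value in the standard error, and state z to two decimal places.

z = -2.34

p̂ = 71/87 = 0.8161.
Standard error under H₀: √(0.8936×0.1064/87) = 0.0331.
z = (0.8161 − 0.8936)/0.0331 = -0.0775/0.0331 = -2.34.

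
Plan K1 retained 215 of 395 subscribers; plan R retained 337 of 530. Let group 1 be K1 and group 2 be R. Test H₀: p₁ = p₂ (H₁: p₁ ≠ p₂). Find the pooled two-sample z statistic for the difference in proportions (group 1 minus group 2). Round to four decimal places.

p̂₁ = 215/395 = 0.544304, p̂₂ = 337/530 = 0.635849.
Pooled p̂ = (215+337)/(395+530) = 552/925 = 0.596757.
SE = √(0.240638 × 0.00441844) = 0.032607.
z = (0.544304 − 0.635849)/0.032607 = -0.091545/0.032607 = -2.8075.
p-value = 2·P(Z > 2.807) ≈ 0.0050.

z = -2.8075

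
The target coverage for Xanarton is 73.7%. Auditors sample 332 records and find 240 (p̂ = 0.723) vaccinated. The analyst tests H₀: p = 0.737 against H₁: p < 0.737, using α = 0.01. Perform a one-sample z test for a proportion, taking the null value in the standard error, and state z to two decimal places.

z = -0.58

p̂ = 240/332 = 0.7229.
Under H₀, SE = √(0.737·0.263/332) = √(0.000583828) = 0.0242.
z = (0.7229 − 0.737)/0.0242 = -0.0141/0.0242 = -0.58.
p-value = P(Z < -0.584) ≈ 0.2796, so at α = 0.01 we fail to reject H₀.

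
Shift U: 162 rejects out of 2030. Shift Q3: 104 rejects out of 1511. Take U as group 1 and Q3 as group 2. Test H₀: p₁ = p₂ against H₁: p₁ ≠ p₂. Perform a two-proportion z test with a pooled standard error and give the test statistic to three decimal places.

p̂₁ = 162/2030 ≈ 0.079803, p̂₂ = 104/1511 ≈ 0.068829.
Pooled p̂ = (162+104)/(2030+1511) = 266/3541 = 0.075120.
SE = √(0.069477 × 0.00115442) = 0.008956.
z = (0.079803 − 0.068829)/0.008956 = 0.010974/0.008956 = 1.225.
p-value = 2·P(Z > 1.225) ≈ 0.2204.

z = 1.225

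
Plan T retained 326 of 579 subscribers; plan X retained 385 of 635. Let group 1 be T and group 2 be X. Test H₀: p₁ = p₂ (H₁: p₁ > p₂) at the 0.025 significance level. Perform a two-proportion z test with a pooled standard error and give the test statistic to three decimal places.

z = -1.528

p̂₁ = 326/579 = 0.56304, p̂₂ = 385/635 = 0.60630.
Pooled p̂ = (326+385)/(579+635) = 711/1214 = 0.58567.
SE = √(p̂(1−p̂)(1/n₁+1/n₂)) = √(0.58567·0.41433·0.00330192) = √(0.000801247) = 0.02831.
z = (0.56304 − 0.60630)/0.02831 = -0.04326/0.02831 = -1.528.
p-value = P(Z > -1.528) ≈ 0.9368, so at α = 0.025 we fail to reject H₀.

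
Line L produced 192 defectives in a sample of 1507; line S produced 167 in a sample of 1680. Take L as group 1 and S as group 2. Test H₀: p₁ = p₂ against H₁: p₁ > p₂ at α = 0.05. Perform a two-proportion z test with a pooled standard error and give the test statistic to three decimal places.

z = 2.496

p̂₁ = 192/1507 ≈ 0.12741, p̂₂ = 167/1680 ≈ 0.09940.
Pooled p̂ = (192+167)/(1507+1680) = 359/3187 = 0.11265.
SE = √(0.0999562 × 0.00125881) = 0.01122.
z = (0.12741 − 0.09940)/0.01122 = 0.02801/0.01122 = 2.496.
p-value = P(Z > 2.496) ≈ 0.0063. With α = 0.05, reject H₀.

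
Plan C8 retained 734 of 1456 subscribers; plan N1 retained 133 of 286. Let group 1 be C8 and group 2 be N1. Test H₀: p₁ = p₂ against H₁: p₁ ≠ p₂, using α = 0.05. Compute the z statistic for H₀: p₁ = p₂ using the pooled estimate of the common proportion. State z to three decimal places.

z = 1.209

p̂₁ = 734/1456 ≈ 0.50412, p̂₂ = 133/286 ≈ 0.46503.
Pooled p̂ = (734+133)/(1456+286) = 867/1742 = 0.49770.
SE = √(0.249995 × 0.00418332) = 0.03234.
z = (0.50412 − 0.46503)/0.03234 = 0.03909/0.03234 = 1.209.
Two-sided p-value ≈ 2·Φ(−1.209) = 0.2268; since p > α = 0.05, fail to reject H₀.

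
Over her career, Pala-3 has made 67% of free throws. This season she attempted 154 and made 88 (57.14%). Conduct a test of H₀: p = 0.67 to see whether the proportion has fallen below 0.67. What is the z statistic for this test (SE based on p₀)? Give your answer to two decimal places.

p̂ = 88/154 = 0.5714.
Standard error under H₀: √(0.67×0.33/154) = 0.0379.
z = (0.5714 − 0.67)/0.0379 = -0.0986/0.0379 = -2.60.

z = -2.60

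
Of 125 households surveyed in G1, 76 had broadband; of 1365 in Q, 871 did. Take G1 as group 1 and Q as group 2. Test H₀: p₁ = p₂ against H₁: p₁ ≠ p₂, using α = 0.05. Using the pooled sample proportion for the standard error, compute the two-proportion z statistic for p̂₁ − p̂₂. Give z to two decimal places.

p̂₁ = 76/125 ≈ 0.6080, p̂₂ = 871/1365 ≈ 0.6381.
Pooled p̂ = (76+871)/(125+1365) = 947/1490 = 0.6356.
SE = √(0.231621 × 0.0087326) = 0.0450.
z = (0.6080 − 0.6381)/0.0450 = -0.0301/0.0450 = -0.67.
p-value = 2·P(Z > 0.669) ≈ 0.5034, so at α = 0.05 we fail to reject H₀.

z = -0.67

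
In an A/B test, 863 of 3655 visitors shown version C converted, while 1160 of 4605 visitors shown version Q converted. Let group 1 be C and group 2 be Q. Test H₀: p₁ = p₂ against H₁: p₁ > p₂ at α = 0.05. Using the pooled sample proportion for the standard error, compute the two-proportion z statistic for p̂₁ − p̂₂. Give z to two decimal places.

z = -1.66

p̂₁ = 863/3655 = 0.2361, p̂₂ = 1160/4605 = 0.2519.
Pooled p̂ = (863+1160)/(3655+4605) = 2023/8260 = 0.2449.
SE = √(p̂(1−p̂)(1/n₁+1/n₂)) = √(0.2449·0.7551·0.000490753) = √(9.07558e-05) = 0.0095.
z = (0.2361 − 0.2519)/0.0095 = -0.0158/0.0095 = -1.66.
p-value = P(Z > -1.657) ≈ 0.9512, so at α = 0.05 we fail to reject H₀.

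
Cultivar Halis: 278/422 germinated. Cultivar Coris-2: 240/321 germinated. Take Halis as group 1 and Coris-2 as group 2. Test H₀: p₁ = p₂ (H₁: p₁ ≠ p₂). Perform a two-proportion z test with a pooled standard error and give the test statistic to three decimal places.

z = -2.612

p̂₁ = 278/422 = 0.65877, p̂₂ = 240/321 = 0.74766.
Pooled p̂ = (278+240)/(422+321) = 518/743 = 0.69717.
SE = √(p̂(1−p̂)(1/n₁+1/n₂)) = √(0.69717·0.30283·0.00548493) = √(0.00115799) = 0.03403.
z = (0.65877 − 0.74766)/0.03403 = -0.08889/0.03403 = -2.612.
p-value = 2·P(Z > 2.612) ≈ 0.0090.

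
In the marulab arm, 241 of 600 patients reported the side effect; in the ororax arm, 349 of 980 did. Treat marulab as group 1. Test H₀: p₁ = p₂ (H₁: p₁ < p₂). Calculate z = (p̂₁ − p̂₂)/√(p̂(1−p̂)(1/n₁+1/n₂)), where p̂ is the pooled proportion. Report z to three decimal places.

z = 1.816

p̂₁ = 241/600 ≈ 0.401667, p̂₂ = 349/980 ≈ 0.356122.
Pooled p̂ = (241+349)/(600+980) = 590/1580 = 0.373418.
SE = √(p̂(1−p̂)(1/n₁+1/n₂)) = √(0.373418·0.626582·0.00268707) = √(0.000628714) = 0.025074.
z = (0.401667 − 0.356122)/0.025074 = 0.045545/0.025074 = 1.816.
p-value = P(Z < 1.816) ≈ 0.9653.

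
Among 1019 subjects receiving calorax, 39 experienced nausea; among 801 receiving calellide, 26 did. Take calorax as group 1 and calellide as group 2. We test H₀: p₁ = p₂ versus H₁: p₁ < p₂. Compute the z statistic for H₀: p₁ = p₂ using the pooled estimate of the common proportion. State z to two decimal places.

z = 0.66

p̂₁ = 39/1019 ≈ 0.0383, p̂₂ = 26/801 ≈ 0.0325.
Pooled p̂ = (39+26)/(1019+801) = 65/1820 = 0.0357.
SE = √(0.0344388 × 0.00222979) = 0.0088.
z = (0.0383 − 0.0325)/0.0088 = 0.0058/0.0088 = 0.66.
p-value = P(Z < 0.663) ≈ 0.7465.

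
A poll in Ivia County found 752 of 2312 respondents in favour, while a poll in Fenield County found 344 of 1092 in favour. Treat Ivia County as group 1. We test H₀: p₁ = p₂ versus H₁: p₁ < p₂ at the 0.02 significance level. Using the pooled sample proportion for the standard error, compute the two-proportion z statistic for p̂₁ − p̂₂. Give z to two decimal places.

p̂₁ = 752/2312 = 0.3253, p̂₂ = 344/1092 = 0.3150.
Pooled p̂ = (752+344)/(2312+1092) = 1096/3404 = 0.3220.
SE = √(p̂(1−p̂)(1/n₁+1/n₂)) = √(0.3220·0.6780·0.00134828) = √(0.000294338) = 0.0172.
z = (0.3253 − 0.3150)/0.0172 = 0.0103/0.0172 = 0.60.
p-value = P(Z < 0.597) ≈ 0.7247, so at α = 0.02 we fail to reject H₀.

z = 0.60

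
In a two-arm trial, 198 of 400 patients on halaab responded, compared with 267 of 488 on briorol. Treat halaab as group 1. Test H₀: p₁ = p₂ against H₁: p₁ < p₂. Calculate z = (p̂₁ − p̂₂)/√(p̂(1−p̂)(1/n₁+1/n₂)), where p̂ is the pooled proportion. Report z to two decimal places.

z = -1.55

p̂₁ = 198/400 ≈ 0.4950, p̂₂ = 267/488 ≈ 0.5471.
Pooled p̂ = (198+267)/(400+488) = 465/888 = 0.5236.
SE = √(0.249441 × 0.00454918) = 0.0337.
z = (0.4950 − 0.5471)/0.0337 = -0.0521/0.0337 = -1.55.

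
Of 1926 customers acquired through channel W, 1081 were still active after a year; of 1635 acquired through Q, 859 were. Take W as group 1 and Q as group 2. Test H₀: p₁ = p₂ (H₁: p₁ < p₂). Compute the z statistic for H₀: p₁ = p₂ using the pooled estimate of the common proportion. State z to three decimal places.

p̂₁ = 1081/1926 ≈ 0.56127, p̂₂ = 859/1635 ≈ 0.52538.
Pooled p̂ = (1081+859)/(1926+1635) = 1940/3561 = 0.54479.
SE = √(0.247994 × 0.00113083) = 0.01675.
z = (0.56127 − 0.52538)/0.01675 = 0.03589/0.01675 = 2.143.
p-value = P(Z < 2.143) ≈ 0.9839.

z = 2.143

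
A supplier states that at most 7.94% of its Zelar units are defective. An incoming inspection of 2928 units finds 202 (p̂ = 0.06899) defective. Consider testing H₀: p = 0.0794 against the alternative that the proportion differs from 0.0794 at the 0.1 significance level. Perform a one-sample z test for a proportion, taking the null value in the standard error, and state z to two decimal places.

p̂ = 202/2928 ≈ 0.0690.
Standard error under H₀: √(0.0794×0.9206/2928) = 0.0050.
z = (0.0690 − 0.0794)/0.0050 = -0.0104/0.0050 = -2.08.
p-value = 2·P(Z > 2.084) ≈ 0.0372, so at α = 0.1 we reject H₀.

z = -2.08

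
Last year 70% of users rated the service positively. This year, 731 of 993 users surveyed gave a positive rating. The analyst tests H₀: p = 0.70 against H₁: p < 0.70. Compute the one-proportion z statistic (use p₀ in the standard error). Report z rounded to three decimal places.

p̂ = 731/993 ≈ 0.73615.
Under H₀, SE = √(0.7·0.3/993) = √(0.00021148) = 0.01454.
z = (0.73615 − 0.7)/0.01454 = 0.03615/0.01454 = 2.486.
p-value = P(Z < 2.486) ≈ 0.9935.

z = 2.486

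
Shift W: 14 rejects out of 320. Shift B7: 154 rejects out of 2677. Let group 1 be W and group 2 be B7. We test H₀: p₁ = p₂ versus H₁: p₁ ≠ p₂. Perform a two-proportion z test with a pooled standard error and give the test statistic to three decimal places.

p̂₁ = 14/320 ≈ 0.043750, p̂₂ = 154/2677 ≈ 0.057527.
Pooled p̂ = (14+154)/(320+2677) = 168/2997 = 0.056056.
SE = √(p̂(1−p̂)(1/n₁+1/n₂)) = √(0.056056·0.943944·0.00349855) = √(0.000185122) = 0.013606.
z = (0.043750 − 0.057527)/0.013606 = -0.013777/0.013606 = -1.013.
p-value = 2·P(Z > 1.013) ≈ 0.3113.

z = -1.013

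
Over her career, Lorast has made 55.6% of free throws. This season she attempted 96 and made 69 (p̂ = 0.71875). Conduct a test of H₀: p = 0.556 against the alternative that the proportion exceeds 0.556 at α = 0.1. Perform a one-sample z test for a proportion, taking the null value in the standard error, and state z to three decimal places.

z = 3.209

p̂ = 69/96 ≈ 0.71875.
SE = √(p₀(1−p₀)/n) = √(0.24686/96) = 0.05071.
z = (0.71875 − 0.556)/0.05071 = 0.16275/0.05071 = 3.209.
p-value = P(Z > 3.209) ≈ 0.0007. With α = 0.1, reject H₀.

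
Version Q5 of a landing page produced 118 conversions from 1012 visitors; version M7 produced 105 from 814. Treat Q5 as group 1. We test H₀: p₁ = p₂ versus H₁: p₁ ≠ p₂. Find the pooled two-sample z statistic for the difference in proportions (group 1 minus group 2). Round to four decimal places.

z = -0.8038

p̂₁ = 118/1012 ≈ 0.116601, p̂₂ = 105/814 ≈ 0.128993.
Pooled p̂ = (118+105)/(1012+814) = 223/1826 = 0.122125.
SE = √(p̂(1−p̂)(1/n₁+1/n₂)) = √(0.122125·0.877875·0.00221664) = √(0.000237647) = 0.015416.
z = (0.116601 − 0.128993)/0.015416 = -0.012392/0.015416 = -0.8038.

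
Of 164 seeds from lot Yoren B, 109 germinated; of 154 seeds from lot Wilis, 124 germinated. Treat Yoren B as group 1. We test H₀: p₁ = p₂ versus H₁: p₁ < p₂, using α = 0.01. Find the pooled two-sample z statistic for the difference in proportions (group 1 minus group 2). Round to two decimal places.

p̂₁ = 109/164 = 0.6646, p̂₂ = 124/154 = 0.8052.
Pooled p̂ = (109+124)/(164+154) = 233/318 = 0.7327.
SE = √(p̂(1−p̂)(1/n₁+1/n₂)) = √(0.7327·0.2673·0.0125911) = √(0.00246594) = 0.0497.
z = (0.6646 − 0.8052)/0.0497 = -0.1406/0.0497 = -2.83.
p-value = P(Z < -2.831) ≈ 0.0023, so at α = 0.01 we reject H₀.

z = -2.83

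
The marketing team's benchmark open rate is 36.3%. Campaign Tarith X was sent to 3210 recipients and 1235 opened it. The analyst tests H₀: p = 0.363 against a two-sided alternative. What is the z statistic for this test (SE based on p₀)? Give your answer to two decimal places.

p̂ = 1235/3210 = 0.38474.
SE = √(p₀(1−p₀)/n) = √(0.23123/3210) = 0.00849.
z = (0.38474 − 0.363)/0.00849 = 0.02174/0.00849 = 2.56.

z = 2.56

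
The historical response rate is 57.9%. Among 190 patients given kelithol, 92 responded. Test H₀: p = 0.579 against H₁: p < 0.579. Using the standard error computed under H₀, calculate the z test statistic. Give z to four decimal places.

z = -2.6464

p̂ = 92/190 ≈ 0.484211.
Under H₀, SE = √(0.579·0.421/190) = √(0.00128294) = 0.035818.
z = (0.484211 − 0.579)/0.035818 = -0.094789/0.035818 = -2.6464.
p-value = P(Z < -2.646) ≈ 0.0041.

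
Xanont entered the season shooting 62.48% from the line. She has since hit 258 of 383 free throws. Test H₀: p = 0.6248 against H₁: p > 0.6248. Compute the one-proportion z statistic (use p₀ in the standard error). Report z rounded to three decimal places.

p̂ = 258/383 = 0.67363.
Standard error under H₀: √(0.6248×0.3752/383) = 0.02474.
z = (0.67363 − 0.6248)/0.02474 = 0.04883/0.02474 = 1.974.
p-value = P(Z > 1.974) ≈ 0.0242.

z = 1.974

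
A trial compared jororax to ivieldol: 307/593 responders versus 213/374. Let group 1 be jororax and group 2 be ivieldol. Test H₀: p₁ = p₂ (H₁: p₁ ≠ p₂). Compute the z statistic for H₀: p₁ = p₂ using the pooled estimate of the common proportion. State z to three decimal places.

p̂₁ = 307/593 ≈ 0.51771, p̂₂ = 213/374 ≈ 0.56952.
Pooled p̂ = (307+213)/(593+374) = 520/967 = 0.53775.
SE = √(0.248575 × 0.00436014) = 0.03292.
z = (0.51771 − 0.56952)/0.03292 = -0.05181/0.03292 = -1.574.

z = -1.574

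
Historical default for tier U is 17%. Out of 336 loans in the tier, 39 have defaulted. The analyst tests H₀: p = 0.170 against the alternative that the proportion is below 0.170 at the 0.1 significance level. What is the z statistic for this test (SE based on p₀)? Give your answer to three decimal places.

p̂ = 39/336 = 0.11607.
SE = √(p₀(1−p₀)/n) = √(0.1411/336) = 0.02049.
z = (0.11607 − 0.17)/0.02049 = -0.05393/0.02049 = -2.632.
p-value = P(Z < -2.632) ≈ 0.0042; since p < α = 0.1, reject H₀.

z = -2.632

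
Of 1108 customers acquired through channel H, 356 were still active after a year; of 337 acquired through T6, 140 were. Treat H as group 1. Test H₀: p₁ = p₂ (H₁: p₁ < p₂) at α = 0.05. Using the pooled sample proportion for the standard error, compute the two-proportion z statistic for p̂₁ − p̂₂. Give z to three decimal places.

z = -3.187

p̂₁ = 356/1108 = 0.32130, p̂₂ = 140/337 = 0.41543.
Pooled p̂ = (356+140)/(1108+337) = 496/1445 = 0.34325.
SE = √(p̂(1−p̂)(1/n₁+1/n₂)) = √(0.34325·0.65675·0.00386989) = √(0.000872389) = 0.02954.
z = (0.32130 − 0.41543)/0.02954 = -0.09413/0.02954 = -3.187.
p-value = P(Z < -3.187) ≈ 0.0007; since p < α = 0.05, reject H₀.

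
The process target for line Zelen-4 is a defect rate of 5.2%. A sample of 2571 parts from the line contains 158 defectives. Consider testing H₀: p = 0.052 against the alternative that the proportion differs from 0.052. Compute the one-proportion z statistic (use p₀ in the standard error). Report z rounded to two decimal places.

p̂ = 158/2571 ≈ 0.0615.
Under H₀, SE = √(0.052·0.948/2571) = √(1.91739e-05) = 0.0044.
z = (0.0615 − 0.052)/0.0044 = 0.0095/0.0044 = 2.16.
Two-sided p-value ≈ 2·Φ(−2.159) = 0.0308.

z = 2.16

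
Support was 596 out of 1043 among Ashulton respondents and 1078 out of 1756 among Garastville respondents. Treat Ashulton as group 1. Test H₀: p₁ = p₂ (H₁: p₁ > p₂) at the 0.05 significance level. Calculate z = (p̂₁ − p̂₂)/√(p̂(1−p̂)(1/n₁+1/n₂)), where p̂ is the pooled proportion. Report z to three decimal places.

z = -2.216

p̂₁ = 596/1043 ≈ 0.571429, p̂₂ = 1078/1756 ≈ 0.613895.
Pooled p̂ = (596+1078)/(1043+1756) = 1674/2799 = 0.598071.
SE = √(p̂(1−p̂)(1/n₁+1/n₂)) = √(0.598071·0.401929·0.00152825) = √(0.000367364) = 0.019167.
z = (0.571429 − 0.613895)/0.019167 = -0.042466/0.019167 = -2.216.
p-value = P(Z > -2.216) ≈ 0.9866; since p > α = 0.05, fail to reject H₀.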